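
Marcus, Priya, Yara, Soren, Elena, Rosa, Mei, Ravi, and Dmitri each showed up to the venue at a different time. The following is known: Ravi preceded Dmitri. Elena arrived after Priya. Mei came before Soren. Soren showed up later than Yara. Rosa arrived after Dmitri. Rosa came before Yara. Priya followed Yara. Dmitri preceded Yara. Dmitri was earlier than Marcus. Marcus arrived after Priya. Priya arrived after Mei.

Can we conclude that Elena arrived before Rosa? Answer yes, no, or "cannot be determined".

Tracing the constraints gives Rosa → Yara → Priya → Elena, so Rosa must come before Elena.
That means Elena cannot be before Rosa.

no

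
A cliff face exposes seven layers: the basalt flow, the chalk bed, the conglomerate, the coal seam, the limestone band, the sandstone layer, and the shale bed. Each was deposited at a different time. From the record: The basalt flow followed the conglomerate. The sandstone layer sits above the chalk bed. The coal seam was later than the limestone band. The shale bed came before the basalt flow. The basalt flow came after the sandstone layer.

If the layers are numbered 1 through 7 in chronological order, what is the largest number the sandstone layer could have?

6

The sandstone layer must come before the basalt flow — 1 layer forced after it.
Everything else can be placed before the sandstone layer in some valid order, so the sandstone layer can sit as late as position 7 − 1 = 6.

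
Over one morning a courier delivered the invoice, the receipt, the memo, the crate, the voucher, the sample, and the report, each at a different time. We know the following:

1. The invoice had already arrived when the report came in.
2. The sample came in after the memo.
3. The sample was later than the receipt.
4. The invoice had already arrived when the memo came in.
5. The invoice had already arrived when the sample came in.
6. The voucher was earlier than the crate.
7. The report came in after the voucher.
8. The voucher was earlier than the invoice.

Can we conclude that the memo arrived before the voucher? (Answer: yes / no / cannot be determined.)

no

Tracing the constraints gives the voucher → the invoice → the memo, so the voucher must come before the memo.
That means the memo cannot be before the voucher.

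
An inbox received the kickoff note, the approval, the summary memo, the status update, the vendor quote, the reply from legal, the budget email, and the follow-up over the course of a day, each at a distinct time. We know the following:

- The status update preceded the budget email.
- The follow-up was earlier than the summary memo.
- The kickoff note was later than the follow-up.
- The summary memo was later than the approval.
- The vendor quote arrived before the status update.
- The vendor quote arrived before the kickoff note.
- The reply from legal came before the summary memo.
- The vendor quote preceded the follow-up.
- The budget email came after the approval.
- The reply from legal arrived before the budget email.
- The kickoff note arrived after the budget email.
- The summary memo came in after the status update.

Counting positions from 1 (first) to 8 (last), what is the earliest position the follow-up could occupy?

The vendor quote must come before the follow-up — 1 forced predecessor.
Nothing else is forced ahead of the follow-up, so its earliest slot is position 1 + 1 = 2.

2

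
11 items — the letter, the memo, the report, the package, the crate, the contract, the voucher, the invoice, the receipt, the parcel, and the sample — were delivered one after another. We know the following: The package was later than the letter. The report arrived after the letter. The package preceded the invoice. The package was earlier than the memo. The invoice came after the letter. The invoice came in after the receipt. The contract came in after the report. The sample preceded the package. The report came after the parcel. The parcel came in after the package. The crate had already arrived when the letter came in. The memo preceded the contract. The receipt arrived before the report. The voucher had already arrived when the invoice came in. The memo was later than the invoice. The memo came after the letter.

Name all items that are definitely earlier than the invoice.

Directly stated before the invoice: the letter, the package, the receipt, and the voucher.
The crate reaches the invoice via the crate → the letter → the invoice.
The sample reaches the invoice via the sample → the package → the invoice.

the crate, the letter, the package, the receipt, the sample, the voucher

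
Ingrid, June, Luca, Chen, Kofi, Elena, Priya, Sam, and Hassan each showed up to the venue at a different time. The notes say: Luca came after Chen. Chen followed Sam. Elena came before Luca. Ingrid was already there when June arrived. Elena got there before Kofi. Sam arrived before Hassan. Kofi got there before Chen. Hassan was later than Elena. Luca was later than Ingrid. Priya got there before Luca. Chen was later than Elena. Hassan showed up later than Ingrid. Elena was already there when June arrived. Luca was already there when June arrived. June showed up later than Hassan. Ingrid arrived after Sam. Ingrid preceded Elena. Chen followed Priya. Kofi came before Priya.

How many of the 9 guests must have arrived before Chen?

Directly stated before Chen: Elena, Kofi, Priya, and Sam.
Ingrid reaches Chen via Ingrid → Elena → Chen.
That's Elena, Ingrid, Kofi, Priya, and Sam — 5 in all.

5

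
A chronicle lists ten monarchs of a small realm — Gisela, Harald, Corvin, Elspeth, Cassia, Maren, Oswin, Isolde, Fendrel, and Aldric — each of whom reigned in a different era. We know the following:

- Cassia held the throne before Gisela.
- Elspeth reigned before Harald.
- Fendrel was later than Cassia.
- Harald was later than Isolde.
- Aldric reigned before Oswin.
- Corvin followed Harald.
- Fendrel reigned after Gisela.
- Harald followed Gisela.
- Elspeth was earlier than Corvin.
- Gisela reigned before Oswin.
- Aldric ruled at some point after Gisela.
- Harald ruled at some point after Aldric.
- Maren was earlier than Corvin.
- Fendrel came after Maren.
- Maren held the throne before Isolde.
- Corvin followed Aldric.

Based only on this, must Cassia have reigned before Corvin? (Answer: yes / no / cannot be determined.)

Chain the constraints: Cassia → Gisela → Aldric → Corvin. Each link is directly stated, so Cassia comes before Corvin.

yes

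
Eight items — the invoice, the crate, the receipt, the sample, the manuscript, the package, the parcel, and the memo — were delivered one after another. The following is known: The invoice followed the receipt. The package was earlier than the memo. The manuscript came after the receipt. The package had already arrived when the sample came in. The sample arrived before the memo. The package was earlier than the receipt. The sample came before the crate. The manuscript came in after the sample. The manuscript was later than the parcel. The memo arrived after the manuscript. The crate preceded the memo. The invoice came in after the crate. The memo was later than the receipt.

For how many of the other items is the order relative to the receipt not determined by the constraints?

Forced before the receipt: the package; forced after the receipt: the invoice, the manuscript, and the memo.
That leaves the crate, the parcel, and the sample with no forced order relative to the receipt — 3.

3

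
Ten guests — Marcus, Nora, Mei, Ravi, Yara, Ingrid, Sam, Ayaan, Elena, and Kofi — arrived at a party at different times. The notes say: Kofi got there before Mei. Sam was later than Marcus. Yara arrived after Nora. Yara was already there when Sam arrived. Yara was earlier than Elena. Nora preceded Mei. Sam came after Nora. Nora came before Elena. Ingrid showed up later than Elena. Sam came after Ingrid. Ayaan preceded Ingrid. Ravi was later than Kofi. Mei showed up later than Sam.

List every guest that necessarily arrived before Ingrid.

Directly stated before Ingrid: Ayaan and Elena.
Nora reaches Ingrid via Nora → Elena → Ingrid.
Yara reaches Ingrid via Yara → Elena → Ingrid.
No chain forces Ravi (or any of the others) ahead of Ingrid.

Ayaan, Elena, Nora, Yara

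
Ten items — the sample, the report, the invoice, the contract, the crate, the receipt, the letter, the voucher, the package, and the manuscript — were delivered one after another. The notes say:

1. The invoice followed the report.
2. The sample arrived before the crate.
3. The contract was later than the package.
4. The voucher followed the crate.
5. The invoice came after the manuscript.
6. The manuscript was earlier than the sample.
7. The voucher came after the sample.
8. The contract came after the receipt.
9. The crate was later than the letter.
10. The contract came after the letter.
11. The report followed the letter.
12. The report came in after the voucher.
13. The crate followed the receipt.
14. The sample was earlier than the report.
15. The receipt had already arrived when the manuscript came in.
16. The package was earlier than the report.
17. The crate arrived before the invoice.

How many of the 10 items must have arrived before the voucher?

5

Directly stated before the voucher: the crate and the sample.
The letter reaches the voucher via the letter → the crate → the voucher.
The manuscript reaches the voucher via the manuscript → the sample → the voucher.
The receipt reaches the voucher via the receipt → the crate → the voucher.
That's the crate, the letter, the manuscript, the receipt, and the sample — 5 in all.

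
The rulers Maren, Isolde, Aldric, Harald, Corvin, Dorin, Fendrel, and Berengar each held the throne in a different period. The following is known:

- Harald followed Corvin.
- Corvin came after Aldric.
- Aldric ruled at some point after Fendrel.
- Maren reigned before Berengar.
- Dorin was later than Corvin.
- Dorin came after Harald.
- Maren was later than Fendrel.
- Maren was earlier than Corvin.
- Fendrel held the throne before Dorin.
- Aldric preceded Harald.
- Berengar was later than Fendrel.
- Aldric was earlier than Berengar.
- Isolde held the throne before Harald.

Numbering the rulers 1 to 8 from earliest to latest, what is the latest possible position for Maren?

Maren must come before Berengar, Corvin, Dorin, and Harald — 4 rulers forced after them.
Everything else can be placed before Maren in some valid order, so Maren can sit as late as position 8 − 4 = 4.

4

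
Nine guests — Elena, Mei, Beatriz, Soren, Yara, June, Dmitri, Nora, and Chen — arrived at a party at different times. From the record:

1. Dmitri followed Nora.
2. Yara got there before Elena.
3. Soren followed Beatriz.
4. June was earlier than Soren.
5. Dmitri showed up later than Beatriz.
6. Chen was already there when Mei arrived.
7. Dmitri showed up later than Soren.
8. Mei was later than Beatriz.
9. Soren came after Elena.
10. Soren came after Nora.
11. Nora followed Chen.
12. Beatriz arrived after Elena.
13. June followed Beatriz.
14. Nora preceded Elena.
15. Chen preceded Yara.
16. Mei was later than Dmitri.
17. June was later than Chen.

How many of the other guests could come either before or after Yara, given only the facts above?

Forced before Yara: Chen; forced after Yara: Beatriz, Dmitri, Elena, June, Mei, and Soren.
That leaves Nora with no forced order relative to Yara — 1.

1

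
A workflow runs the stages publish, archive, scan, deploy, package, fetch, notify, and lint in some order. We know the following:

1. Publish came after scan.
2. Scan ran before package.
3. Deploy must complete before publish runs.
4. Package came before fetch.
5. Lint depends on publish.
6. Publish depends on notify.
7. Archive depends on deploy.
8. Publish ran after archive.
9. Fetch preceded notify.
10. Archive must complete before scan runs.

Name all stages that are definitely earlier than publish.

archive, deploy, fetch, notify, package, scan

Directly stated before publish: archive, deploy, notify, and scan.
Fetch reaches publish via fetch → notify → publish.
Package reaches publish via package → fetch → notify → publish.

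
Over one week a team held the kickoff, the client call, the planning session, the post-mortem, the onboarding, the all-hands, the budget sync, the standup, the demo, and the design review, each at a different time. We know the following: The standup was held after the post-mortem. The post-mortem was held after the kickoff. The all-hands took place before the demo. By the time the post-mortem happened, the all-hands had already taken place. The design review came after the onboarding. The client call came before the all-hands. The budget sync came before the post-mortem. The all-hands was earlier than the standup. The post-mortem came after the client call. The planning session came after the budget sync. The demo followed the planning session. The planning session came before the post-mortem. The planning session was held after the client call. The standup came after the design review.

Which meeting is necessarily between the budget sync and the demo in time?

Tracing the constraints gives the budget sync → the planning session → the demo, so the planning session sits after the budget sync and before the demo.
No other meeting is forced both after the budget sync and before the demo.

the planning session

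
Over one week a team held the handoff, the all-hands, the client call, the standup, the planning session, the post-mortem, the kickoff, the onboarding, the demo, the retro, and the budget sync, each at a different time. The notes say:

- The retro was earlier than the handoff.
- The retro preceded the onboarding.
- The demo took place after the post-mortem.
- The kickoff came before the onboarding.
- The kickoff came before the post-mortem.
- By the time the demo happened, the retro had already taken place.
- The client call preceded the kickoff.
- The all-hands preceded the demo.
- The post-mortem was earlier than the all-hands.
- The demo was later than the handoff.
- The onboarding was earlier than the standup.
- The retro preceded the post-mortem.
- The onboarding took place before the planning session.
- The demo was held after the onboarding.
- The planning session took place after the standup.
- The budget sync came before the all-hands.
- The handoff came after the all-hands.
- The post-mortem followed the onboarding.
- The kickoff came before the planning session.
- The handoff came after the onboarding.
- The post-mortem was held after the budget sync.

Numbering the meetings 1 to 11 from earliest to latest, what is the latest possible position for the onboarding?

The onboarding must come before the all-hands, the demo, the handoff, the planning session, the post-mortem, and the standup — 6 meetings forced after it.
Everything else can be placed before the onboarding in some valid order, so the onboarding can sit as late as position 11 − 6 = 5.

5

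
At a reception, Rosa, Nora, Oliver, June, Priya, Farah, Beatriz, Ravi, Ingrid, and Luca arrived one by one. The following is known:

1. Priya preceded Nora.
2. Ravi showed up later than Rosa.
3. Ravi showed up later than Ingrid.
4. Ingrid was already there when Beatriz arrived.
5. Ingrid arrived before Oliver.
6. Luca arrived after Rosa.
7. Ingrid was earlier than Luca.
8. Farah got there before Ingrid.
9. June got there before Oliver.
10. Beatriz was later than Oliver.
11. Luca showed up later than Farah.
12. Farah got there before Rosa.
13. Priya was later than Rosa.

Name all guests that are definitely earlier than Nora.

Farah, Priya, Rosa

Directly stated before Nora: Priya.
Farah reaches Nora via Farah → Rosa → Priya → Nora.
Rosa reaches Nora via Rosa → Priya → Nora.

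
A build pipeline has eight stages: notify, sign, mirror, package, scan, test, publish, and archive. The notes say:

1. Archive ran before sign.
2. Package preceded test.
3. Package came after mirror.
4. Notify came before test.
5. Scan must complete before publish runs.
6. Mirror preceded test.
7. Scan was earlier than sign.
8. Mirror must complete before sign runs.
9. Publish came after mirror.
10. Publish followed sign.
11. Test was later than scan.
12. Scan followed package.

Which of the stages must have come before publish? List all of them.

Directly stated before publish: mirror, scan, and sign.
Archive reaches publish via archive → sign → publish.
Package reaches publish via package → scan → publish.

archive, mirror, package, scan, sign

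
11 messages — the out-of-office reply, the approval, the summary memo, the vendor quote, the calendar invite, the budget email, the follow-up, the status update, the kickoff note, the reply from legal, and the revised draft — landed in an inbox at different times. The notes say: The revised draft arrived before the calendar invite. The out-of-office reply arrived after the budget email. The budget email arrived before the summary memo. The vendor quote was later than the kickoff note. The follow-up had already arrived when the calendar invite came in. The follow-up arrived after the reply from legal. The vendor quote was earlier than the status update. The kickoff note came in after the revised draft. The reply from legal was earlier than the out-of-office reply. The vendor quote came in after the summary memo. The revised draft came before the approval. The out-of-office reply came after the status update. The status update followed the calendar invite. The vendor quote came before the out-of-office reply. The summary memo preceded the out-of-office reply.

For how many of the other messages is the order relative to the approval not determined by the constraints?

Forced before the approval: the revised draft.
That leaves the budget email, the calendar invite, the follow-up, the kickoff note, the out-of-office reply, the reply from legal, the status update, the summary memo, and the vendor quote with no forced order relative to the approval — 9.

9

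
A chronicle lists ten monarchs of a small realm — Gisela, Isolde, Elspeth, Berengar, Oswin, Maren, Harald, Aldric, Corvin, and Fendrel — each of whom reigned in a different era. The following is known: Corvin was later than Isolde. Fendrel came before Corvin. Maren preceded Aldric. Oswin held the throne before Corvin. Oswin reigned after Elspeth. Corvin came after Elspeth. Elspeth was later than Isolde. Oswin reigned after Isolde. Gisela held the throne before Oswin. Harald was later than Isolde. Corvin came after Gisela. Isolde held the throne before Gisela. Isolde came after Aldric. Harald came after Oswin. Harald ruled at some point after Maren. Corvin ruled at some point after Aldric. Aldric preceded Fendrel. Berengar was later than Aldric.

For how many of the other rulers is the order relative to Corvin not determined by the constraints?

2

Forced before Corvin: Aldric, Elspeth, Fendrel, Gisela, Isolde, Maren, and Oswin.
That leaves Berengar and Harald with no forced order relative to Corvin — 2.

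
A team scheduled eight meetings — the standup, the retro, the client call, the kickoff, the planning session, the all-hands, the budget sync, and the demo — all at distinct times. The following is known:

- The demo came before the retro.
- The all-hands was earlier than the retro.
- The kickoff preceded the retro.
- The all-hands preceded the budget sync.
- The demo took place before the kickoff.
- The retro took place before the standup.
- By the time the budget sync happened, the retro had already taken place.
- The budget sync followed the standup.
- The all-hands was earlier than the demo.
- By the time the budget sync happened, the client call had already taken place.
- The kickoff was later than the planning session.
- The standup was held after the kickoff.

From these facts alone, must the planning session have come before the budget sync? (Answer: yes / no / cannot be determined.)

Chain the constraints: the planning session → the kickoff → the retro → the budget sync. Each link is directly stated, so the planning session comes before the budget sync.

yes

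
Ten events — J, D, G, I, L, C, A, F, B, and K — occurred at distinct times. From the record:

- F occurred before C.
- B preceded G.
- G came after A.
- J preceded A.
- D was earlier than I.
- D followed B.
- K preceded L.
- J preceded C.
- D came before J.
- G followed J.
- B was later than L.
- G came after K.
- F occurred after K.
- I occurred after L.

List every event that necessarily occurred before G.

A, B, D, J, K, L

Directly stated before G: A, B, J, and K.
D reaches G via D → J → G.
L reaches G via L → B → G.
No chain forces I (or any of the others) ahead of G.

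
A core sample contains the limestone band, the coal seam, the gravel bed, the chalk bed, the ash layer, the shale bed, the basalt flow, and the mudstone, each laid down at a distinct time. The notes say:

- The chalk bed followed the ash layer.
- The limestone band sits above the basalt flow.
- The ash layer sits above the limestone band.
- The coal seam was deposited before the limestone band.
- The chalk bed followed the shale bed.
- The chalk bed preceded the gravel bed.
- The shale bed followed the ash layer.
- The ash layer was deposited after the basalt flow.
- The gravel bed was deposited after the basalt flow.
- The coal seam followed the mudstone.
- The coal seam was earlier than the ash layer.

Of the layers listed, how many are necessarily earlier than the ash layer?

Directly stated before the ash layer: the basalt flow, the coal seam, and the limestone band.
The mudstone reaches the ash layer via the mudstone → the coal seam → the ash layer.
That's the basalt flow, the coal seam, the limestone band, and the mudstone — 4 in all.

4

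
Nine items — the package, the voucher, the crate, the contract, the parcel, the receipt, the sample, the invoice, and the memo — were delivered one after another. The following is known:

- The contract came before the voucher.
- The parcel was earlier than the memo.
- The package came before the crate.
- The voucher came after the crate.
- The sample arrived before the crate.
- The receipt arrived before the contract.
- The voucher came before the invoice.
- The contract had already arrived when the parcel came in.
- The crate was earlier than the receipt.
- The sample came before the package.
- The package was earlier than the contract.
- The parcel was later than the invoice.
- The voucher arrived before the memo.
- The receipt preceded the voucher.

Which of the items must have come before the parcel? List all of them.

the contract, the crate, the invoice, the package, the receipt, the sample, the voucher

Directly stated before the parcel: the contract and the invoice.
The crate reaches the parcel via the crate → the voucher → the invoice → the parcel.
The package reaches the parcel via the package → the contract → the parcel.
The receipt reaches the parcel via the receipt → the contract → the parcel.
Likewise the sample and the voucher each reach the parcel by chaining the stated constraints.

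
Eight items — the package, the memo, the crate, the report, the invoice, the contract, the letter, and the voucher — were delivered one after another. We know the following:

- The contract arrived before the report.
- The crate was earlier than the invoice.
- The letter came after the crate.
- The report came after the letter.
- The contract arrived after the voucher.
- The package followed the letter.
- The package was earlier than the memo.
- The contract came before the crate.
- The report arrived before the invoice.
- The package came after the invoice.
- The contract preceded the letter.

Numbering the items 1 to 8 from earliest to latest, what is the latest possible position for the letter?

4

The letter must come before the invoice, the memo, the package, and the report — 4 items forced after it.
Everything else can be placed before the letter in some valid order, so the letter can sit as late as position 8 − 4 = 4.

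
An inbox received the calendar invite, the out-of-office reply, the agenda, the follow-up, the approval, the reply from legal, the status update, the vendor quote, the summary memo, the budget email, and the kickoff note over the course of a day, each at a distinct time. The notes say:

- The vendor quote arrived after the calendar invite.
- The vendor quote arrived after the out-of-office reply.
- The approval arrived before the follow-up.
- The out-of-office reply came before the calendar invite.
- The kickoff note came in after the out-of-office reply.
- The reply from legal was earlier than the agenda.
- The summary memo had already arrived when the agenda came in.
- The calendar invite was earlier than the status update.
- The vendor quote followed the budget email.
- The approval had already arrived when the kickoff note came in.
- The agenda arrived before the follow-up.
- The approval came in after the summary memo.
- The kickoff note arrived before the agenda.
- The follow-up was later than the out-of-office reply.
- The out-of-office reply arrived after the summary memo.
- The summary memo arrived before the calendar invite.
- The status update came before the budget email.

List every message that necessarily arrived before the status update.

Directly stated before the status update: the calendar invite.
The out-of-office reply reaches the status update via the out-of-office reply → the calendar invite → the status update.
The summary memo reaches the status update via the summary memo → the calendar invite → the status update.
No chain forces the budget email (or any of the others) ahead of the status update.

the calendar invite, the out-of-office reply, the summary memo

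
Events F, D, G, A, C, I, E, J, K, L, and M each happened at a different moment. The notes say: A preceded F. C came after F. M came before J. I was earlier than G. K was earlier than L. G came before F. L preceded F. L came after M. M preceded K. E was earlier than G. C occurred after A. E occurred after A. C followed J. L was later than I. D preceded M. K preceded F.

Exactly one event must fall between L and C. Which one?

F

Tracing the constraints gives L → F → C, so F sits after L and before C.
No other event is forced both after L and before C.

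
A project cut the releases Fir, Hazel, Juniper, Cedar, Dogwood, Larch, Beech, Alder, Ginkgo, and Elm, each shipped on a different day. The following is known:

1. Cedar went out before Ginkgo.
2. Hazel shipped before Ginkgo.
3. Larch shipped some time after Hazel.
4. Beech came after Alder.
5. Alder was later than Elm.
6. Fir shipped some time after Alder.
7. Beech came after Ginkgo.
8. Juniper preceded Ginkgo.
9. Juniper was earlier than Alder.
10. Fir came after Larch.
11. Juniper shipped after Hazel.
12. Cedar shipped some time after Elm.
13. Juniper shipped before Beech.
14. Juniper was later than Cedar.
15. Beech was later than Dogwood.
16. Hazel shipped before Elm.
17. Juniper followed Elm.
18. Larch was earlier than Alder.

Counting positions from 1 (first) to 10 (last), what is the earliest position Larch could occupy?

Hazel must come before Larch — 1 forced predecessor.
Nothing else is forced ahead of Larch, so its earliest slot is position 1 + 1 = 2.

2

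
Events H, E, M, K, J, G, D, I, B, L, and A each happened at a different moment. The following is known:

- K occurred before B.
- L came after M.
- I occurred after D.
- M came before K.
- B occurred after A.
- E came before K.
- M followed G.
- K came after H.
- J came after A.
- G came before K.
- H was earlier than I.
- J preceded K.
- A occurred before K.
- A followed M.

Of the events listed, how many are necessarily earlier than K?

6

Directly stated before K: A, E, G, H, J, and M.
That's A, E, G, H, J, and M — 6 in all.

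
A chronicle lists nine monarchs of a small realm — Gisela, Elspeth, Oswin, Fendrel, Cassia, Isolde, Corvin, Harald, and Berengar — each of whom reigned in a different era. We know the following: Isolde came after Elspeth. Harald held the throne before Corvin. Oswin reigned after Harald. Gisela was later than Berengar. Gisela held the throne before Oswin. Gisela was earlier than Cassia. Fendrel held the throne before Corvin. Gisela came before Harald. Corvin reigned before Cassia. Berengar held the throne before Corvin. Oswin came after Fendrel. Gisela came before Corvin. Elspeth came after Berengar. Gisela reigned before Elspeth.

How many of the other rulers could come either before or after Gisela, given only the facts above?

1

Forced before Gisela: Berengar; forced after Gisela: Cassia, Corvin, Elspeth, Harald, Isolde, and Oswin.
That leaves Fendrel with no forced order relative to Gisela — 1.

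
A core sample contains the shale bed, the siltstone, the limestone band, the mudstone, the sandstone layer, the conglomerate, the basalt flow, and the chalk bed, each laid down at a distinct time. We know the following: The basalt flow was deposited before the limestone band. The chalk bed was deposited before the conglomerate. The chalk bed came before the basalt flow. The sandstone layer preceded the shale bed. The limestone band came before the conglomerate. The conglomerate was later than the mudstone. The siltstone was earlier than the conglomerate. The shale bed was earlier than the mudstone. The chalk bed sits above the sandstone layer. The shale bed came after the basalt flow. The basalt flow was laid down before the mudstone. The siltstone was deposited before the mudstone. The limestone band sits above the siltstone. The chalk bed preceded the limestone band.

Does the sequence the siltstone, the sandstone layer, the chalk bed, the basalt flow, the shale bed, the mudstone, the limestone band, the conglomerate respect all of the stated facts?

yes

Check each stated constraint against the proposed order — e.g. the siltstone is ahead of the limestone band; the siltstone is ahead of the conglomerate. Every pair is in the required order; nothing is violated.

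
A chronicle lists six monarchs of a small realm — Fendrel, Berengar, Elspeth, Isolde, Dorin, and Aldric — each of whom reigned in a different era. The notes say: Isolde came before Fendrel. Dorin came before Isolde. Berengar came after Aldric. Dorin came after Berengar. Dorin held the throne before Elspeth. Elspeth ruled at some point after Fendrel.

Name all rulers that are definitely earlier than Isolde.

Directly stated before Isolde: Dorin.
Aldric reaches Isolde via Aldric → Berengar → Dorin → Isolde.
Berengar reaches Isolde via Berengar → Dorin → Isolde.
No chain forces Fendrel (or any of the others) ahead of Isolde.

Aldric, Berengar, Dorin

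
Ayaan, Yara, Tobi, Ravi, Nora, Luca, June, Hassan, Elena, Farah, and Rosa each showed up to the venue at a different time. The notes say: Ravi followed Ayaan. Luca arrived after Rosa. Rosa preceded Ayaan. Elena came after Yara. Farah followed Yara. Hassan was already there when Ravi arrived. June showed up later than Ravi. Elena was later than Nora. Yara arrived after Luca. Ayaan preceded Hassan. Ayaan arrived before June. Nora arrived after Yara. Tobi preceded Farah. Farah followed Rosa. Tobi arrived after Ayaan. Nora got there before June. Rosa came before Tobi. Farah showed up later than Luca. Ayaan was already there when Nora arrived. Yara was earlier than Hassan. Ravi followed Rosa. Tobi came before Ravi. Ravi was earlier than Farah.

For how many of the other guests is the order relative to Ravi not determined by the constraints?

Forced before Ravi: Ayaan, Hassan, Luca, Rosa, Tobi, and Yara; forced after Ravi: Farah and June.
That leaves Elena and Nora with no forced order relative to Ravi — 2.

2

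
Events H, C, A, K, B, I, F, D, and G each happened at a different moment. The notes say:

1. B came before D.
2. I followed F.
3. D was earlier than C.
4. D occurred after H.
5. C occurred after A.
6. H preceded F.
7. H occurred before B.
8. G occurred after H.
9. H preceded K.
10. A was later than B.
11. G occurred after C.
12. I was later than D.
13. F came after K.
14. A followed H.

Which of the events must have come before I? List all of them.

Directly stated before I: D and F.
B reaches I via B → D → I.
H reaches I via H → F → I.
K reaches I via K → F → I.

B, D, F, H, K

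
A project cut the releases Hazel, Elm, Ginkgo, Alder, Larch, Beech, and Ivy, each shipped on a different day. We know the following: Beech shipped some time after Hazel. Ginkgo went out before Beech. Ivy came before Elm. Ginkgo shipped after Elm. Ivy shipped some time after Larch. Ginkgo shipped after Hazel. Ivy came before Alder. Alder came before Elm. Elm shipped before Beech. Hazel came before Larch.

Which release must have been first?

Hazel

Hazel has a chain of constraints placing it before every other release, so Hazel must be first.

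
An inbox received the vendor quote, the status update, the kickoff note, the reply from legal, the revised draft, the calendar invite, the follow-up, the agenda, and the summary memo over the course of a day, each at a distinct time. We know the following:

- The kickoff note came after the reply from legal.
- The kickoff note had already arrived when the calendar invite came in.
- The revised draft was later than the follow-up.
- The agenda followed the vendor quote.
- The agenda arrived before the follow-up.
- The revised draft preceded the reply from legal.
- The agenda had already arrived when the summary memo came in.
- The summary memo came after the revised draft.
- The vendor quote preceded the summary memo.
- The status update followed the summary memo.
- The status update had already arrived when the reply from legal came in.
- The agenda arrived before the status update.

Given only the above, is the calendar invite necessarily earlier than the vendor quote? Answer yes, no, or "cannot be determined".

Tracing the constraints gives the vendor quote → the agenda → the status update → the reply from legal → the kickoff note → the calendar invite, so the vendor quote must come before the calendar invite.
That means the calendar invite cannot be before the vendor quote.

no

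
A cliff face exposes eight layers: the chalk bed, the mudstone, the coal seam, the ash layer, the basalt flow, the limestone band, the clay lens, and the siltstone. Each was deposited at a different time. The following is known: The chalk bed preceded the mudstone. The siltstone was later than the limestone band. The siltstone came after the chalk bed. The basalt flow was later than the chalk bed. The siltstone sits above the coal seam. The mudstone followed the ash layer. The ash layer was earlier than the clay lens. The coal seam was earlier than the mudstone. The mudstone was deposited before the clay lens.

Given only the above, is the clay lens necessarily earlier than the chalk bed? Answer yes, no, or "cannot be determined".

no

Tracing the constraints gives the chalk bed → the mudstone → the clay lens, so the chalk bed must come before the clay lens.
That means the clay lens cannot be before the chalk bed.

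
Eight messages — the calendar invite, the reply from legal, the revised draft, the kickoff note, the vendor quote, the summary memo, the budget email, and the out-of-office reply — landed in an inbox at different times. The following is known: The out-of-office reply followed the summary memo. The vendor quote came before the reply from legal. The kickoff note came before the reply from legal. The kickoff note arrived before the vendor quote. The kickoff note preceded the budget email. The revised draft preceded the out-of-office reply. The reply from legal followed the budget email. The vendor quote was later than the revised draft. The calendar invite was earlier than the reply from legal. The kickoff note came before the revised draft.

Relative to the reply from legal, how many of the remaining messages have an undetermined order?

2

Forced before the reply from legal: the budget email, the calendar invite, the kickoff note, the revised draft, and the vendor quote.
That leaves the out-of-office reply and the summary memo with no forced order relative to the reply from legal — 2.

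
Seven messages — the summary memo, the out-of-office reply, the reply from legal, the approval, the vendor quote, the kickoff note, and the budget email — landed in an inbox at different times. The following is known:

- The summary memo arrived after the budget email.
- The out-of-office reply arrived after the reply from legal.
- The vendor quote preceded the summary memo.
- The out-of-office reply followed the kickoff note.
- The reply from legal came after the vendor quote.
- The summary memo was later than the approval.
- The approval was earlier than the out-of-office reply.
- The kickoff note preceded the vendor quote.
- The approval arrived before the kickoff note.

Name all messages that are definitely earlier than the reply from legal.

the approval, the kickoff note, the vendor quote

Directly stated before the reply from legal: the vendor quote.
The approval reaches the reply from legal via the approval → the kickoff note → the vendor quote → the reply from legal.
The kickoff note reaches the reply from legal via the kickoff note → the vendor quote → the reply from legal.
No chain forces the out-of-office reply (or any of the others) ahead of the reply from legal.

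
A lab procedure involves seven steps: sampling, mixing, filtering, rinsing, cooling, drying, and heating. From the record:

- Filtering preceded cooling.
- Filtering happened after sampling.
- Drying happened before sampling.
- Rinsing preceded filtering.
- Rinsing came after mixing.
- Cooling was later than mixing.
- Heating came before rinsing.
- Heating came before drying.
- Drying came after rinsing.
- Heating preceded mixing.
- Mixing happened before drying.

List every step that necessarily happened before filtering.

drying, heating, mixing, rinsing, sampling

Directly stated before filtering: rinsing and sampling.
Drying reaches filtering via drying → sampling → filtering.
Heating reaches filtering via heating → rinsing → filtering.
Mixing reaches filtering via mixing → rinsing → filtering.
No chain forces cooling ahead of filtering.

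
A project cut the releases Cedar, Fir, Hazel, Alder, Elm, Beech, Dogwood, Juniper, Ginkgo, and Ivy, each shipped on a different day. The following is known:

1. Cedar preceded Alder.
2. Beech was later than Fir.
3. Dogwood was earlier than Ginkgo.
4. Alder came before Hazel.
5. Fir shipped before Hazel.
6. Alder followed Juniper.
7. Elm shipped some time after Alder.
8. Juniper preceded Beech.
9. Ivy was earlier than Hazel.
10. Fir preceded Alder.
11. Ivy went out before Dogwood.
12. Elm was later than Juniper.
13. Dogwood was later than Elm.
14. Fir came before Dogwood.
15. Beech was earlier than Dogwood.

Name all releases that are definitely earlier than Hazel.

Directly stated before Hazel: Alder, Fir, and Ivy.
Cedar reaches Hazel via Cedar → Alder → Hazel.
Juniper reaches Hazel via Juniper → Alder → Hazel.

Alder, Cedar, Fir, Ivy, Juniper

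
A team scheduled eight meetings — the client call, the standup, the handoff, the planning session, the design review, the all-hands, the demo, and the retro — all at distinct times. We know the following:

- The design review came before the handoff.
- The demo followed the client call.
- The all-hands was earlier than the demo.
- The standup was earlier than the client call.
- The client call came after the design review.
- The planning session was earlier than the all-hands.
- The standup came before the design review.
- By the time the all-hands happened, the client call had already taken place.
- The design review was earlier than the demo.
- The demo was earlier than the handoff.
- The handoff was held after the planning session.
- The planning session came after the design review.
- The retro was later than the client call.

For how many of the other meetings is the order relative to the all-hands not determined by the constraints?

1

Forced before the all-hands: the client call, the design review, the planning session, and the standup; forced after the all-hands: the demo and the handoff.
That leaves the retro with no forced order relative to the all-hands — 1.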